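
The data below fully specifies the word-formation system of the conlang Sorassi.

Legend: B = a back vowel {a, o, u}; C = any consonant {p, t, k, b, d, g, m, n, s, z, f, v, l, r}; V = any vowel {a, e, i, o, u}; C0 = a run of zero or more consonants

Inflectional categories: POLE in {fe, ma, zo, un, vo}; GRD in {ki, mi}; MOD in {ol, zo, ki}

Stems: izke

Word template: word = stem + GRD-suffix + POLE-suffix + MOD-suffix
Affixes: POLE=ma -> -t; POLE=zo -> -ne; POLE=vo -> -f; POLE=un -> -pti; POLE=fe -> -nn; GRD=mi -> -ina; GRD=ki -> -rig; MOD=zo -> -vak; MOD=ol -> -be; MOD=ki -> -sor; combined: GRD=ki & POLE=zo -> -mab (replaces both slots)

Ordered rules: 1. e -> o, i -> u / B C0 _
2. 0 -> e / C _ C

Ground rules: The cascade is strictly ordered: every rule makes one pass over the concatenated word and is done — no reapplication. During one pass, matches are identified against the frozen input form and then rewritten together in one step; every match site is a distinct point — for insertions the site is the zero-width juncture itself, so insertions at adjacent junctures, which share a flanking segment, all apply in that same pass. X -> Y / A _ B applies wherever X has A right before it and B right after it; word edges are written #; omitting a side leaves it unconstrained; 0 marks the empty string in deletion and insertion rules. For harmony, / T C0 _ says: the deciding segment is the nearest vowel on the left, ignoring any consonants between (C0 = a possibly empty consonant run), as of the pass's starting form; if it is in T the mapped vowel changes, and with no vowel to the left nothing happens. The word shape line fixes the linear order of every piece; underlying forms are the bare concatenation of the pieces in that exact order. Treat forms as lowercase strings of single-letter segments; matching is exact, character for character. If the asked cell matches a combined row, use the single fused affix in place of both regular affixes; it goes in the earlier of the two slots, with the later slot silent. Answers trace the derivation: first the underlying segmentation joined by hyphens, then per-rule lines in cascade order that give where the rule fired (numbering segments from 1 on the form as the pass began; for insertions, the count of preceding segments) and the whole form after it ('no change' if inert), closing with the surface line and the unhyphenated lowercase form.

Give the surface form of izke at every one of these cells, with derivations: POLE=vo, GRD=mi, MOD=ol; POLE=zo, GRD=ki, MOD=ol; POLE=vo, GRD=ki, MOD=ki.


cell POLE=vo, GRD=mi, MOD=ol:
underlying: izke-ina-f-be
1. e -> o, i -> u / B C0 _: fires at position(s) 10: izkeinafbo
2. 0 -> e / C _ C: inserts after position(s) 2, 8: izekeinafebo
surface: izekeinafebo

cell POLE=zo, GRD=ki, MOD=ol:
underlying: izke-mab-be
1. e -> o, i -> u / B C0 _: fires at position(s) 9: izkemabbo
2. 0 -> e / C _ C: inserts after position(s) 2, 7: izekemabebo
surface: izekemabebo

cell POLE=vo, GRD=ki, MOD=ki:
underlying: izke-rig-f-sor
1. e -> o, i -> u / B C0 _: no change
2. 0 -> e / C _ C: inserts after position(s) 2, 7, 8: izekerigefesor
surface: izekerigefesor


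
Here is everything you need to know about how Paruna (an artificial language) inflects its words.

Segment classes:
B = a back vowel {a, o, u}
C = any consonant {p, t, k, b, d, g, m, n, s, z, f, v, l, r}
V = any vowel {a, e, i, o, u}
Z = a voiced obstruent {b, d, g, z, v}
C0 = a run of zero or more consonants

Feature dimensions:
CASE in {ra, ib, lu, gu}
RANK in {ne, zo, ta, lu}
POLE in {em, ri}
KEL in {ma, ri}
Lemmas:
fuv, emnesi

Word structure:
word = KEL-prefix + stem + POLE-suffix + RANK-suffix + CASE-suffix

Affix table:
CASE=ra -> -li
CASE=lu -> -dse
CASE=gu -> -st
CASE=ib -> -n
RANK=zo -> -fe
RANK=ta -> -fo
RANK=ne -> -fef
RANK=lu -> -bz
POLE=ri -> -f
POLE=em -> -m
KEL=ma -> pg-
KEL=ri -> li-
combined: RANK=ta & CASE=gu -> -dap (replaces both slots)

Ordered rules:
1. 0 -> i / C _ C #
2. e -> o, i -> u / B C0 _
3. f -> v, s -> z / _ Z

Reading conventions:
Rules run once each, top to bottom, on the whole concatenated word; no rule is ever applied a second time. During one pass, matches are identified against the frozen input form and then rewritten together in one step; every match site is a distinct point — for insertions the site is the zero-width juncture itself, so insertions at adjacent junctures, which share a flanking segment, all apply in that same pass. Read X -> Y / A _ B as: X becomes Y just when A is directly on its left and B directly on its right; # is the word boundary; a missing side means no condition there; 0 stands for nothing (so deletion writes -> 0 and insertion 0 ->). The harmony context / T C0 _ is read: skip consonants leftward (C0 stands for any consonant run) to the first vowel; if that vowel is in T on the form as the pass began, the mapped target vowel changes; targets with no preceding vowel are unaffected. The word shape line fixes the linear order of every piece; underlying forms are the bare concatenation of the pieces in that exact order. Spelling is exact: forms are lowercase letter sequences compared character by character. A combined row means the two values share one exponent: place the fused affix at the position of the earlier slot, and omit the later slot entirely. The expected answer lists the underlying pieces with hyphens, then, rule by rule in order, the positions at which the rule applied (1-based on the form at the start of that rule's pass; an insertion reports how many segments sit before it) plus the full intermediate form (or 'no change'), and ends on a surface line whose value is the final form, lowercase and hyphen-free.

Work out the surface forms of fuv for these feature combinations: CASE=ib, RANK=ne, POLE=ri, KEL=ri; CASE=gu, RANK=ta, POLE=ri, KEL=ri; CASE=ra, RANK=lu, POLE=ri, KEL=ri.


cell CASE=ib, RANK=ne, POLE=ri, KEL=ri:
underlying: li-fuv-f-fef-n
1. 0 -> i / C _ C #: inserts after position(s) 9: lifuvffefin
2. e -> o, i -> u / B C0 _: fires at position(s) 8: lifuvffofin
3. f -> v, s -> z / _ Z: no change
surface: lifuvffofin

cell CASE=gu, RANK=ta, POLE=ri, KEL=ri:
underlying: li-fuv-f-dap
1. 0 -> i / C _ C #: no change
2. e -> o, i -> u / B C0 _: no change
3. f -> v, s -> z / _ Z: fires at position(s) 6: lifuvvdap
surface: lifuvvdap

cell CASE=ra, RANK=lu, POLE=ri, KEL=ri:
underlying: li-fuv-f-bz-li
1. 0 -> i / C _ C #: no change
2. e -> o, i -> u / B C0 _: fires at position(s) 10: lifuvfbzlu
3. f -> v, s -> z / _ Z: fires at position(s) 6: lifuvvbzlu
surface: lifuvvbzlu


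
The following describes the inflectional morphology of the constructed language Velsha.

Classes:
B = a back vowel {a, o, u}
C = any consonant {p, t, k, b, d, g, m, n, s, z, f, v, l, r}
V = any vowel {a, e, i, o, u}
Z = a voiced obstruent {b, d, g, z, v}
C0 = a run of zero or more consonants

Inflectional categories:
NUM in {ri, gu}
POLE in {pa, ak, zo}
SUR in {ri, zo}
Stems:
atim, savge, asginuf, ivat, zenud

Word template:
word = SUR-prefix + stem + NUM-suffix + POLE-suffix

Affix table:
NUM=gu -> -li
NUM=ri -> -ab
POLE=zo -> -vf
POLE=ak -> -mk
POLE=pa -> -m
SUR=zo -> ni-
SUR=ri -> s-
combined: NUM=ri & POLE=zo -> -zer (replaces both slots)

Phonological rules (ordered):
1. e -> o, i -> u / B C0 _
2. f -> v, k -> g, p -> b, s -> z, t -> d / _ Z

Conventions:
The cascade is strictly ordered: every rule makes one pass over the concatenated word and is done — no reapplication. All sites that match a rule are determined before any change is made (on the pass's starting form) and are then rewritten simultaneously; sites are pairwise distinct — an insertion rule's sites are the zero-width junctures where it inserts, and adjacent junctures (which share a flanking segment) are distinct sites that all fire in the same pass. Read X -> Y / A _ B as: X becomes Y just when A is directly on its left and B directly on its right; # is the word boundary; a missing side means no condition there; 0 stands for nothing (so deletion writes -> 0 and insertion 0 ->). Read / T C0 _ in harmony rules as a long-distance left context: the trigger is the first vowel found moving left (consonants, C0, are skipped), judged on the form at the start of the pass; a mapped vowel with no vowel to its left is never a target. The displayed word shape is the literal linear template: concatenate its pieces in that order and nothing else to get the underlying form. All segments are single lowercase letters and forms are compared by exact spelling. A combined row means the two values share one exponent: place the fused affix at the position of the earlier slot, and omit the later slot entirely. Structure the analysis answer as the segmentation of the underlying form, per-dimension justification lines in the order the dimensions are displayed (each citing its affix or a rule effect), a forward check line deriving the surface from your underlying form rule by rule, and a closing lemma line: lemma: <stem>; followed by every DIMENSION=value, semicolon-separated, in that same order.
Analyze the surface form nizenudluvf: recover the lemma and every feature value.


underlying: ni-zenud-li-vf
NUM=gu - signalled by the affix -li
POLE=zo - signalled by the affix -vf
SUR=zo - signalled by the affix ni-
check: nizenudlivf -> nizenudluvf -> nizenudluvf
lemma: zenud; NUM=gu; POLE=zo; SUR=zo


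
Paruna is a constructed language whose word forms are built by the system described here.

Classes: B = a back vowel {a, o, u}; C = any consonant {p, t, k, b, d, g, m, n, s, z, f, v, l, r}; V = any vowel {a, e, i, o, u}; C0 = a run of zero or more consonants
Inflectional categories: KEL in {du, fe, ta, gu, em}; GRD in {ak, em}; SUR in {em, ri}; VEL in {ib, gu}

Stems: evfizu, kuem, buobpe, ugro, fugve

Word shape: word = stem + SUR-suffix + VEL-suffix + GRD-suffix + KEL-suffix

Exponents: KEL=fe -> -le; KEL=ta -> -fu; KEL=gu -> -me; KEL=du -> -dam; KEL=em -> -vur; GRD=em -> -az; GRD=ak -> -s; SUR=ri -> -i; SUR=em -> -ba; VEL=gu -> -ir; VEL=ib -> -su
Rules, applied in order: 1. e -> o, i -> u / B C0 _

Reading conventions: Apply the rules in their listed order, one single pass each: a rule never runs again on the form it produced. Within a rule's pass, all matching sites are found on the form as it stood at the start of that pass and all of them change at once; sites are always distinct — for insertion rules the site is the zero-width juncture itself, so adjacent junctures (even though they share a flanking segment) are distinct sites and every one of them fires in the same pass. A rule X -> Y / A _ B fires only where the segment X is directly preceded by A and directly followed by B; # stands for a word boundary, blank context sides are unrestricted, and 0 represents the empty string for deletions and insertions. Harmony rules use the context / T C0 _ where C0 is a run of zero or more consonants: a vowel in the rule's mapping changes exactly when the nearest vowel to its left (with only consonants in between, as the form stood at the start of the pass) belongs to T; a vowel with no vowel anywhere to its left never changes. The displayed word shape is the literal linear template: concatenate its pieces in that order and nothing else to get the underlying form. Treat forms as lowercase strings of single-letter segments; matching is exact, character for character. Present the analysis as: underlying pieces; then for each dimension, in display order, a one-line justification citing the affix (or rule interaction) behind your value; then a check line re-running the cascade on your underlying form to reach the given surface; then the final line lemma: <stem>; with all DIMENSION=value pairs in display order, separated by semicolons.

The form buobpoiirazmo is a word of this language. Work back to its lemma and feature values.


underlying: buobpe-i-ir-az-me
KEL=gu - signalled by the affix -me
GRD=em - signalled by the affix -az
SUR=ri - signalled by the affix -i
VEL=gu - signalled by the affix -ir
check: buobpeiirazme -> buobpoiirazmo
lemma: buobpe; KEL=gu; GRD=em; SUR=ri; VEL=gu


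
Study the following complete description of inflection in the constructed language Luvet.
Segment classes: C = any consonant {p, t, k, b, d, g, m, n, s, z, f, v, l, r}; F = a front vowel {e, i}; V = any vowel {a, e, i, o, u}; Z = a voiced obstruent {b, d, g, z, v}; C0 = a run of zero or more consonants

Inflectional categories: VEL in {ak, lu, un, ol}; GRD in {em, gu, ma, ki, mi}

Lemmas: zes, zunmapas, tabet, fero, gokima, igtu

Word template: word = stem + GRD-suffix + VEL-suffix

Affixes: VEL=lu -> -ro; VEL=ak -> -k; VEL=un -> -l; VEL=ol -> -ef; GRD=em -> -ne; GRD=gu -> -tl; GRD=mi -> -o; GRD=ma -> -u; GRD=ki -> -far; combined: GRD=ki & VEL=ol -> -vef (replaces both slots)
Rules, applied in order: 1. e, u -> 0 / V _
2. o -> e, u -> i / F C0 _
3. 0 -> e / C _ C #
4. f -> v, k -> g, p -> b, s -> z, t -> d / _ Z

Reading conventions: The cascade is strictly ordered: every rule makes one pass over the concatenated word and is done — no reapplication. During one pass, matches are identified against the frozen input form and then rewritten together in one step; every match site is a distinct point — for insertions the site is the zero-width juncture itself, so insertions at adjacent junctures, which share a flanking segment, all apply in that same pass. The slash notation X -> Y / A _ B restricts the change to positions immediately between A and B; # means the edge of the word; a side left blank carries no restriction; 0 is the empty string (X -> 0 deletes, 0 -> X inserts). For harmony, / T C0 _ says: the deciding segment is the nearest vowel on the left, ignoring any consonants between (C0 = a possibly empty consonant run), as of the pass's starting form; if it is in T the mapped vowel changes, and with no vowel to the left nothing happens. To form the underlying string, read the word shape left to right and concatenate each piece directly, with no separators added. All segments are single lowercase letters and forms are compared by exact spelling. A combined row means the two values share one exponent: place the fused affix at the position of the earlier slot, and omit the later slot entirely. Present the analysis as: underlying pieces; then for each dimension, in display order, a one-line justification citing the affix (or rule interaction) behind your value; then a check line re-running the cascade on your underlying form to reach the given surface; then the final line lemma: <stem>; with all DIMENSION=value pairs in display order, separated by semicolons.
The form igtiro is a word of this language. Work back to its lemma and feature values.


underlying: igtu-u-ro
VEL=lu - signalled by the affix -ro
GRD=ma - signalled by the affix -u
check: igtuuro -> igturo -> igtiro -> igtiro -> igtiro
lemma: igtu; VEL=lu; GRD=ma


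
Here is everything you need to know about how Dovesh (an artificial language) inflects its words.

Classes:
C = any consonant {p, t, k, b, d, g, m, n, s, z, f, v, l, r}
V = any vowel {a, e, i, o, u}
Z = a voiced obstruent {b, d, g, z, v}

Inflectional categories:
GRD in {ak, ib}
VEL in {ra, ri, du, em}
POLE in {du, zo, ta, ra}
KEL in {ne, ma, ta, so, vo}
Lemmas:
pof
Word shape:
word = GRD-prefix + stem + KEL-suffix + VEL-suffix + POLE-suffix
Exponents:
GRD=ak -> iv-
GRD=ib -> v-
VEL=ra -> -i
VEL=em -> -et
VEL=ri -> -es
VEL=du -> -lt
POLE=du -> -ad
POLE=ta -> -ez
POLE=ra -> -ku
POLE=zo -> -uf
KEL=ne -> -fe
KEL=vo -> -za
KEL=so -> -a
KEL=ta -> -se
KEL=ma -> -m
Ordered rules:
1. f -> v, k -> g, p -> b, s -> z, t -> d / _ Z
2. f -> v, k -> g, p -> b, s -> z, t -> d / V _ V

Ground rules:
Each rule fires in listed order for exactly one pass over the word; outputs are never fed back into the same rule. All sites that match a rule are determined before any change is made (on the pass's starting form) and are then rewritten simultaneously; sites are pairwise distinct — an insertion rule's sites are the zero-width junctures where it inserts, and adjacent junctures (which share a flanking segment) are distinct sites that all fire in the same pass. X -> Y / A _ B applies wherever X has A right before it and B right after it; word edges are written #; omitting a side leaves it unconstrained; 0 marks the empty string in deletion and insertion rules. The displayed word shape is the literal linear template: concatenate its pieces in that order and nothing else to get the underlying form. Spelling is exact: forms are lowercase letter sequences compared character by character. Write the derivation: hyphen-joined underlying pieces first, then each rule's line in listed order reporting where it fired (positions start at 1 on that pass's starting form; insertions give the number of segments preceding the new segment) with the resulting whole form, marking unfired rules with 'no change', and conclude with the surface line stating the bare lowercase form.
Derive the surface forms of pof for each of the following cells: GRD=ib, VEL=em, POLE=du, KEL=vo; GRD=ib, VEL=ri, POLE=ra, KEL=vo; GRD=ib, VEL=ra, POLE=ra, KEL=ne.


cell GRD=ib, VEL=em, POLE=du, KEL=vo:
underlying: v-pof-za-et-ad
1. f -> v, k -> g, p -> b, s -> z, t -> d / _ Z: fires at position(s) 4: vpovzaetad
2. f -> v, k -> g, p -> b, s -> z, t -> d / V _ V: fires at position(s) 8: vpovzaedad
surface: vpovzaedad

cell GRD=ib, VEL=ri, POLE=ra, KEL=vo:
underlying: v-pof-za-es-ku
1. f -> v, k -> g, p -> b, s -> z, t -> d / _ Z: fires at position(s) 4: vpovzaesku
2. f -> v, k -> g, p -> b, s -> z, t -> d / V _ V: no change
surface: vpovzaesku

cell GRD=ib, VEL=ra, POLE=ra, KEL=ne:
underlying: v-pof-fe-i-ku
1. f -> v, k -> g, p -> b, s -> z, t -> d / _ Z: no change
2. f -> v, k -> g, p -> b, s -> z, t -> d / V _ V: fires at position(s) 8: vpoffeigu
surface: vpoffeigu


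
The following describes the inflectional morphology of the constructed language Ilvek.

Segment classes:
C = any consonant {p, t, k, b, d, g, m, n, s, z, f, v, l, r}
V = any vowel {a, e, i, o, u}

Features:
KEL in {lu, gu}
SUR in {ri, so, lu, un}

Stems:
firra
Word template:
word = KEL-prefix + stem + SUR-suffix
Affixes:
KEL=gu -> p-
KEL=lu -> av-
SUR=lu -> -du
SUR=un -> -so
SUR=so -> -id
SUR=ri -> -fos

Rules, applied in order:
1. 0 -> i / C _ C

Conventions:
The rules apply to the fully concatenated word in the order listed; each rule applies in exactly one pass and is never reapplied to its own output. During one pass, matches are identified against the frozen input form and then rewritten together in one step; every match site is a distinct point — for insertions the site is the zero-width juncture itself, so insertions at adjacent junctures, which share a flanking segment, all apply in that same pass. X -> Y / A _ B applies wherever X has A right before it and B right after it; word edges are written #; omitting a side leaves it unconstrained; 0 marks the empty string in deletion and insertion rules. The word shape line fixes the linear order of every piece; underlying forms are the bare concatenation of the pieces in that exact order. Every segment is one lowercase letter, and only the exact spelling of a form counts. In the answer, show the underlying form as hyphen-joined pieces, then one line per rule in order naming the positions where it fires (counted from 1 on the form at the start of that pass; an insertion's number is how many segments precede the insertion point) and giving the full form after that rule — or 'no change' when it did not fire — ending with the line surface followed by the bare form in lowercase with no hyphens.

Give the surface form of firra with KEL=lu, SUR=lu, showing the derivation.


underlying: av-firra-du
1. 0 -> i / C _ C: inserts after position(s) 2, 5: avifiriradu
surface: avifiriradu


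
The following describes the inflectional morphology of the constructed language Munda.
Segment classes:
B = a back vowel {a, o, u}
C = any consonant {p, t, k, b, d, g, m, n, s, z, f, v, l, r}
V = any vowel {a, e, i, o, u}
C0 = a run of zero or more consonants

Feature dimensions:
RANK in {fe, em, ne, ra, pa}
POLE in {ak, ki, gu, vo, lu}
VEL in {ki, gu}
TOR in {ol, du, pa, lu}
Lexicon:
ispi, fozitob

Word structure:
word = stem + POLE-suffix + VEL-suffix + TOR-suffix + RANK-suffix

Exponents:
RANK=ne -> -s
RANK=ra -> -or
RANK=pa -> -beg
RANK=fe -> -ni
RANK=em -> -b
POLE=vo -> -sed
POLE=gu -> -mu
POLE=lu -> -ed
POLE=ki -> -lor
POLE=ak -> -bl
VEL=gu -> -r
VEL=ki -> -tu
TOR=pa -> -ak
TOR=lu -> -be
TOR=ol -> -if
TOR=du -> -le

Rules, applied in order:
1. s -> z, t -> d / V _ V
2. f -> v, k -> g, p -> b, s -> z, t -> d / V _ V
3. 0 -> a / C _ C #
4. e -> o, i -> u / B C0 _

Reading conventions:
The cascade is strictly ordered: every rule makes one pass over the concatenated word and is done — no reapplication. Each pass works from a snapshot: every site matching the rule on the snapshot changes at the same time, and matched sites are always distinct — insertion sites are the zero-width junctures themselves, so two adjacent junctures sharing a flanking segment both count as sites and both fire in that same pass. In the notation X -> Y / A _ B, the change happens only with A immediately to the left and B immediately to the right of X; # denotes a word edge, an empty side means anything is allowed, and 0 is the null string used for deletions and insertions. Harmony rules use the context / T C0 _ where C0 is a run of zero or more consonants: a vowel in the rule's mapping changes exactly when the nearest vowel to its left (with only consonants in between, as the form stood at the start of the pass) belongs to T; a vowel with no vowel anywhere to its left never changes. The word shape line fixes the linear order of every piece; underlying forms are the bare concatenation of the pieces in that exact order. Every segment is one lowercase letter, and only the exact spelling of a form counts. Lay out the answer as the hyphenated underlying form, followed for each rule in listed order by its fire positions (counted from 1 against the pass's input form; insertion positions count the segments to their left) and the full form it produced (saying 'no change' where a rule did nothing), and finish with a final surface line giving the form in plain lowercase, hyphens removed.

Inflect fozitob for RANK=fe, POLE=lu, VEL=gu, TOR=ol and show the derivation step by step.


underlying: fozitob-ed-r-if-ni
1. s -> z, t -> d / V _ V: fires at position(s) 5: fozidobedrifni
2. f -> v, k -> g, p -> b, s -> z, t -> d / V _ V: no change
3. 0 -> a / C _ C #: no change
4. e -> o, i -> u / B C0 _: fires at position(s) 4, 8: fozudobodrifni
surface: fozudobodrifni


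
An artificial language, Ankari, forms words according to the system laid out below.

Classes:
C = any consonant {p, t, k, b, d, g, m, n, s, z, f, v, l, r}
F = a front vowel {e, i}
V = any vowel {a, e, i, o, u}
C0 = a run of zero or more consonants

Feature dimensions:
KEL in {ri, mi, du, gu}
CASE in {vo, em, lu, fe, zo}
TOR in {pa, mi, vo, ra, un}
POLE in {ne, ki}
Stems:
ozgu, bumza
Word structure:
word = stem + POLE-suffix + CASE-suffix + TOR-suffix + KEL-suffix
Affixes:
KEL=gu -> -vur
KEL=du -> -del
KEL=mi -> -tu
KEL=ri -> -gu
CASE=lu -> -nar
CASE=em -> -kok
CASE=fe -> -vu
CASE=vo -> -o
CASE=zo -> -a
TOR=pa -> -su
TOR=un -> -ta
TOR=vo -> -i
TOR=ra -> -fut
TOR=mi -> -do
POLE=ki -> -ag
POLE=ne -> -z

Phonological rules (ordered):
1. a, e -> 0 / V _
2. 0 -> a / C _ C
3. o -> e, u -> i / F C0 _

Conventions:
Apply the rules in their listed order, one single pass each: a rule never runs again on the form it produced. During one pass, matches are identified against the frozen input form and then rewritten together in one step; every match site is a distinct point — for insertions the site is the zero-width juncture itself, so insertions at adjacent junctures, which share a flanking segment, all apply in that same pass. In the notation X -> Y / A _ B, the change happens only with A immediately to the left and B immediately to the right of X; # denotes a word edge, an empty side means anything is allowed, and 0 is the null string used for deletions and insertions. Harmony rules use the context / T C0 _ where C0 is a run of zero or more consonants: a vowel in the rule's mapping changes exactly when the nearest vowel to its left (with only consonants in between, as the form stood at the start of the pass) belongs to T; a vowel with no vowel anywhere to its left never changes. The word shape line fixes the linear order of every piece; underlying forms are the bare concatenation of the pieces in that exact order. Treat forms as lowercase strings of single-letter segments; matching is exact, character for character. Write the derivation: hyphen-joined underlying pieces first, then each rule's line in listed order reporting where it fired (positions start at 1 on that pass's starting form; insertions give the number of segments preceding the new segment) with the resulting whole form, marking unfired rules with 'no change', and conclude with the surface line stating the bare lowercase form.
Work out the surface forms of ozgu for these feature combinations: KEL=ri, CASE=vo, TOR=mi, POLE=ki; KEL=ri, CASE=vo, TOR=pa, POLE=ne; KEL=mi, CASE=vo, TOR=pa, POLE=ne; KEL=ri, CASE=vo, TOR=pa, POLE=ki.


cell KEL=ri, CASE=vo, TOR=mi, POLE=ki:
underlying: ozgu-ag-o-do-gu
1. a, e -> 0 / V _: fires at position(s) 5: ozgugodogu
2. 0 -> a / C _ C: inserts after position(s) 2: ozagugodogu
3. o -> e, u -> i / F C0 _: no change
surface: ozagugodogu

cell KEL=ri, CASE=vo, TOR=pa, POLE=ne:
underlying: ozgu-z-o-su-gu
1. a, e -> 0 / V _: no change
2. 0 -> a / C _ C: inserts after position(s) 2: ozaguzosugu
3. o -> e, u -> i / F C0 _: no change
surface: ozaguzosugu

cell KEL=mi, CASE=vo, TOR=pa, POLE=ne:
underlying: ozgu-z-o-su-tu
1. a, e -> 0 / V _: no change
2. 0 -> a / C _ C: inserts after position(s) 2: ozaguzosutu
3. o -> e, u -> i / F C0 _: no change
surface: ozaguzosutu

cell KEL=ri, CASE=vo, TOR=pa, POLE=ki:
underlying: ozgu-ag-o-su-gu
1. a, e -> 0 / V _: fires at position(s) 5: ozgugosugu
2. 0 -> a / C _ C: inserts after position(s) 2: ozagugosugu
3. o -> e, u -> i / F C0 _: no change
surface: ozagugosugu


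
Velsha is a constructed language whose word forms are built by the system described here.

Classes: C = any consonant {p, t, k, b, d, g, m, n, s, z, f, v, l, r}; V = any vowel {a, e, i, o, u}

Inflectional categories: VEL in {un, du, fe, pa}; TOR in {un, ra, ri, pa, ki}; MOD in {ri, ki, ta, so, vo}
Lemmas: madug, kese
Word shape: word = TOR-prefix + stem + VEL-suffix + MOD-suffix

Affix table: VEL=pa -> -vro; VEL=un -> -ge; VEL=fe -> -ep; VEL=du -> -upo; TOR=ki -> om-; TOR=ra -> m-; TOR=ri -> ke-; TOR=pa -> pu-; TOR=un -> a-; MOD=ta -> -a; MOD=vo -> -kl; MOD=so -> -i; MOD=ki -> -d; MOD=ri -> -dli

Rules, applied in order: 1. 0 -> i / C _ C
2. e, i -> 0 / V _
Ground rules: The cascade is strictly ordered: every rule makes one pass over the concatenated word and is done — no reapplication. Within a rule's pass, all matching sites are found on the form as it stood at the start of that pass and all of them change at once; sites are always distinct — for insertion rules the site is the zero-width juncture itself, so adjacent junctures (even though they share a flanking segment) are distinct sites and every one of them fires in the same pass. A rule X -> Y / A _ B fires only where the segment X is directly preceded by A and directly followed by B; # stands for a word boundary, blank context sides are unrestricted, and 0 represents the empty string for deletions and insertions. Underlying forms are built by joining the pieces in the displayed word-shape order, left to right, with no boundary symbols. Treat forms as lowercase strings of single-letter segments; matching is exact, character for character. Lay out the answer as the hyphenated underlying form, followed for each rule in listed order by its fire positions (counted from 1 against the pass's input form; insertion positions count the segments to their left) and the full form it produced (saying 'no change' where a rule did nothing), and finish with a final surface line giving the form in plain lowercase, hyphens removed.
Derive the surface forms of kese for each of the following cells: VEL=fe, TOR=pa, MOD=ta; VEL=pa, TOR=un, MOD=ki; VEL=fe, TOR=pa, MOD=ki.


cell VEL=fe, TOR=pa, MOD=ta:
underlying: pu-kese-ep-a
1. 0 -> i / C _ C: no change
2. e, i -> 0 / V _: fires at position(s) 7: pukesepa
surface: pukesepa

cell VEL=pa, TOR=un, MOD=ki:
underlying: a-kese-vro-d
1. 0 -> i / C _ C: inserts after position(s) 6: akesevirod
2. e, i -> 0 / V _: no change
surface: akesevirod

cell VEL=fe, TOR=pa, MOD=ki:
underlying: pu-kese-ep-d
1. 0 -> i / C _ C: inserts after position(s) 8: pukeseepid
2. e, i -> 0 / V _: fires at position(s) 7: pukesepid
surface: pukesepid


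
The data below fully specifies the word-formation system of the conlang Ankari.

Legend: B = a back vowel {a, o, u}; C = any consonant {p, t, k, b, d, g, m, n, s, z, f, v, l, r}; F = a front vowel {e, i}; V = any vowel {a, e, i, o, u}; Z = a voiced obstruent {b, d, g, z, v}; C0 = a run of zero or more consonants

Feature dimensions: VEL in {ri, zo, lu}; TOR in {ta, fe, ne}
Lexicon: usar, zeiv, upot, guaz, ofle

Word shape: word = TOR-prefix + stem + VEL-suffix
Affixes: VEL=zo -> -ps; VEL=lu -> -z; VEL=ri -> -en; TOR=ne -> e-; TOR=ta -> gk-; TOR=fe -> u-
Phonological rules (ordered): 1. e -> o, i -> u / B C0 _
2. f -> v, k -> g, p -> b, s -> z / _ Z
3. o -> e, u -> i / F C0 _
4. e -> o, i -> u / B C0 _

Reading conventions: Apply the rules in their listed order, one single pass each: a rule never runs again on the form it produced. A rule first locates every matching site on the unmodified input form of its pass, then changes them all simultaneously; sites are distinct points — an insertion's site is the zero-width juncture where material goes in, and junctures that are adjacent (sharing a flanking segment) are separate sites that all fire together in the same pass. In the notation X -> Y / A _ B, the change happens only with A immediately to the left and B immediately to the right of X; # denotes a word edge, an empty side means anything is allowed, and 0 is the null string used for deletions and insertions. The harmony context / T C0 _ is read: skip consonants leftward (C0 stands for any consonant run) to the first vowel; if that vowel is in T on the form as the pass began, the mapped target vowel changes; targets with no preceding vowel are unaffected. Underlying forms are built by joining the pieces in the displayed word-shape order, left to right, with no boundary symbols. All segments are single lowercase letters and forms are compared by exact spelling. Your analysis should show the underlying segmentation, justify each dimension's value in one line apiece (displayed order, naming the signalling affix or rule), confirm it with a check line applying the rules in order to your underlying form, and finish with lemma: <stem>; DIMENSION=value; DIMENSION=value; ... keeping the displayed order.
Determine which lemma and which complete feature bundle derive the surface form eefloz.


underlying: e-ofle-z
VEL=lu - signalled by the affix -z
TOR=ne - signalled by the affix e-
check: eoflez -> eofloz -> eofloz -> eefloz -> eefloz
lemma: ofle; VEL=lu; TOR=ne


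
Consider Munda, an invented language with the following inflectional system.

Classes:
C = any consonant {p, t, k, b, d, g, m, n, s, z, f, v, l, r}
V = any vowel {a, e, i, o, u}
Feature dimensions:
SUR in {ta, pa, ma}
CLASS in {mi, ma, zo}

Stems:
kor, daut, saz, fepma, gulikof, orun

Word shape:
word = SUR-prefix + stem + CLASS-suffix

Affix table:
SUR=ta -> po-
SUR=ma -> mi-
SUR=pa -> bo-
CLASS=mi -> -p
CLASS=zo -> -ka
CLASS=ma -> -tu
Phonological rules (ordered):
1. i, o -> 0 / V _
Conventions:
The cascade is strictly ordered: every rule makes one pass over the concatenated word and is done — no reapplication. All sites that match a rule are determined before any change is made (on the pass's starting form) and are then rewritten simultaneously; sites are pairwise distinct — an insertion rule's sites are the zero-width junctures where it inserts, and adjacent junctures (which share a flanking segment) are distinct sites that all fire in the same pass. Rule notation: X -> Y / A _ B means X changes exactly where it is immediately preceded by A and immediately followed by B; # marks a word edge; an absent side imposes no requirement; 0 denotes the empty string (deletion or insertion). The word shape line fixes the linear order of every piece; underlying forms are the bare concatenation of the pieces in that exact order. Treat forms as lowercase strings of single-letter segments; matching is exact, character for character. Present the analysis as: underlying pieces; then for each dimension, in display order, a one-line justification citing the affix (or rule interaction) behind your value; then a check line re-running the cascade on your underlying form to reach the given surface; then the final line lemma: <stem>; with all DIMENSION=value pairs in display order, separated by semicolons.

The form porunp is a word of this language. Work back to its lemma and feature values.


underlying: po-orun-p
SUR=ta - signalled by the affix po-
CLASS=mi - signalled by the affix -p
check: poorunp -> porunp
lemma: orun; SUR=ta; CLASS=mi


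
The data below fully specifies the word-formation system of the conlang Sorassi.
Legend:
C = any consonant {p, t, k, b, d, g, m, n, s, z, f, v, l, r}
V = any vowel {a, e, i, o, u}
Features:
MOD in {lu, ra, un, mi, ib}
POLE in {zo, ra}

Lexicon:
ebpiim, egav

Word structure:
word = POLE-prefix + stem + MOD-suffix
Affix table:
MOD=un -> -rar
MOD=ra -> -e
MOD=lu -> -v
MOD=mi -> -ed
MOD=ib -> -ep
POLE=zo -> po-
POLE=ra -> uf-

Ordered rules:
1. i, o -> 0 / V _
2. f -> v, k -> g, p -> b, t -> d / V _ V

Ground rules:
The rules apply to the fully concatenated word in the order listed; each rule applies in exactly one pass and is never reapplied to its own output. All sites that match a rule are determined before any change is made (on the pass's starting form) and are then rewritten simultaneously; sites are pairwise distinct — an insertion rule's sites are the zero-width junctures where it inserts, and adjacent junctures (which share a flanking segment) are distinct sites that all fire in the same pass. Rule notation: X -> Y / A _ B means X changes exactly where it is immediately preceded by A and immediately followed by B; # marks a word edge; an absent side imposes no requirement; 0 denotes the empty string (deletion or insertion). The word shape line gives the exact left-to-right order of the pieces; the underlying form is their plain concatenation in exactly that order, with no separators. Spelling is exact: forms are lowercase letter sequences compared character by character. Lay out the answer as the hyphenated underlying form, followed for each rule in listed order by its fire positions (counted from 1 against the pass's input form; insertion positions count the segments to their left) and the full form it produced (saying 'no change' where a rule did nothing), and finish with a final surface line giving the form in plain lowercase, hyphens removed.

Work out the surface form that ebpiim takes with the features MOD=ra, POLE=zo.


underlying: po-ebpiim-e
1. i, o -> 0 / V _: fires at position(s) 7: poebpime
2. f -> v, k -> g, p -> b, t -> d / V _ V: no change
surface: poebpime


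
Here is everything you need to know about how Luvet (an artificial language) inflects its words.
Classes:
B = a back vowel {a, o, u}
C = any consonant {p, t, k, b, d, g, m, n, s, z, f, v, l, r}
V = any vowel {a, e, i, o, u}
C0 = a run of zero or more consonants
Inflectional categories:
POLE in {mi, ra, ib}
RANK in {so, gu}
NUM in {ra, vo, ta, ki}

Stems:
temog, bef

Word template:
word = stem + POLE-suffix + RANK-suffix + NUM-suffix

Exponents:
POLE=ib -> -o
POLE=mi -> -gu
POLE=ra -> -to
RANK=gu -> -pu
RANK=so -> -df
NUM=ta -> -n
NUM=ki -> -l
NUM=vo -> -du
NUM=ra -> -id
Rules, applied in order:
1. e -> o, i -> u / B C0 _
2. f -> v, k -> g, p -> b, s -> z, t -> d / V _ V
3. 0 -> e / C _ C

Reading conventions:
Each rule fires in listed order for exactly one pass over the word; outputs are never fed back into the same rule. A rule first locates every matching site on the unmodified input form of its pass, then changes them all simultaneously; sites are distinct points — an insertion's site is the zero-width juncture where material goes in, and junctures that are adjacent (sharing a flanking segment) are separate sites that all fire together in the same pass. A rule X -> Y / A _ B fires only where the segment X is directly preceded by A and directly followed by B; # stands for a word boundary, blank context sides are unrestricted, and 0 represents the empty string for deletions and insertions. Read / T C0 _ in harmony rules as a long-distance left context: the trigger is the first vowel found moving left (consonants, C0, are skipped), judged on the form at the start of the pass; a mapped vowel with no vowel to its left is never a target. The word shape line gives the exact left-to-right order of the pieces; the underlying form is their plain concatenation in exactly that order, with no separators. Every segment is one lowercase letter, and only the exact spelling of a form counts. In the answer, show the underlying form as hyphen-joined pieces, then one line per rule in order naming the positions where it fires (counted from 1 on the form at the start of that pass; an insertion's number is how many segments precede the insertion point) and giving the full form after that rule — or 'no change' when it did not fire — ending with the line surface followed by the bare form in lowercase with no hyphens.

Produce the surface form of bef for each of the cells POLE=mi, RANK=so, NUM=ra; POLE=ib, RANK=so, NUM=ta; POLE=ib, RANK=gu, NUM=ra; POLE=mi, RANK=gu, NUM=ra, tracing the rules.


cell POLE=mi, RANK=so, NUM=ra:
underlying: bef-gu-df-id
1. e -> o, i -> u / B C0 _: fires at position(s) 8: befgudfud
2. f -> v, k -> g, p -> b, s -> z, t -> d / V _ V: no change
3. 0 -> e / C _ C: inserts after position(s) 3, 6: befegudefud
surface: befegudefud

cell POLE=ib, RANK=so, NUM=ta:
underlying: bef-o-df-n
1. e -> o, i -> u / B C0 _: no change
2. f -> v, k -> g, p -> b, s -> z, t -> d / V _ V: fires at position(s) 3: bevodfn
3. 0 -> e / C _ C: inserts after position(s) 5, 6: bevodefen
surface: bevodefen

cell POLE=ib, RANK=gu, NUM=ra:
underlying: bef-o-pu-id
1. e -> o, i -> u / B C0 _: fires at position(s) 7: befopuud
2. f -> v, k -> g, p -> b, s -> z, t -> d / V _ V: fires at position(s) 3, 5: bevobuud
3. 0 -> e / C _ C: no change
surface: bevobuud

cell POLE=mi, RANK=gu, NUM=ra:
underlying: bef-gu-pu-id
1. e -> o, i -> u / B C0 _: fires at position(s) 8: befgupuud
2. f -> v, k -> g, p -> b, s -> z, t -> d / V _ V: fires at position(s) 6: befgubuud
3. 0 -> e / C _ C: inserts after position(s) 3: befegubuud
surface: befegubuud


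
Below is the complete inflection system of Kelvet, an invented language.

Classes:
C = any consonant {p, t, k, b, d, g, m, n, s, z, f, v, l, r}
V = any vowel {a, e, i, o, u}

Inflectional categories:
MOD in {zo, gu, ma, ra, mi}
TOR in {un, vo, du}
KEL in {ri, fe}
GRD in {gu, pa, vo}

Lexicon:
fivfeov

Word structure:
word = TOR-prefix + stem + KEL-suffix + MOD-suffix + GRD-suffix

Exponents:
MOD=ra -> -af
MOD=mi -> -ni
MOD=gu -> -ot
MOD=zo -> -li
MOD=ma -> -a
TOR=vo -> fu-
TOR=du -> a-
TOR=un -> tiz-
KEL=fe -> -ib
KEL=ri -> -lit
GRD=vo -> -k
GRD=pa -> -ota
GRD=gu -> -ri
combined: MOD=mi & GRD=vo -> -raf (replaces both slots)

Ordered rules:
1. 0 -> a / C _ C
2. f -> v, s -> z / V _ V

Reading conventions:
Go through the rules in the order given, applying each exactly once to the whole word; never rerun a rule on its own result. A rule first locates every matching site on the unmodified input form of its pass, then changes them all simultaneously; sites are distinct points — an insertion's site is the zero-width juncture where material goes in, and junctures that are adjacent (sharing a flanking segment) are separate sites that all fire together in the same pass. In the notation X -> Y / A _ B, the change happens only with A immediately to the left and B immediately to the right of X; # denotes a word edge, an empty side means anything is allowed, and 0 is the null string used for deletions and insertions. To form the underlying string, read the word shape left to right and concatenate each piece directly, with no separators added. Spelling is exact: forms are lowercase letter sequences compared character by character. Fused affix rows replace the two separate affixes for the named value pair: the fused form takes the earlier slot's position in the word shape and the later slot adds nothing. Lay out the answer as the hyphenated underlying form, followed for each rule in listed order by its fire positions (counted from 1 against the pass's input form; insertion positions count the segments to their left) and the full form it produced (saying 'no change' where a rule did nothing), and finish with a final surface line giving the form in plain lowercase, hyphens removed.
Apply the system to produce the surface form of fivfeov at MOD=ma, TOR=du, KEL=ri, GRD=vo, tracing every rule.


underlying: a-fivfeov-lit-a-k
1. 0 -> a / C _ C: inserts after position(s) 4, 8: afivafeovalitak
2. f -> v, s -> z / V _ V: fires at position(s) 2, 6: avivaveovalitak
surface: avivaveovalitak
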